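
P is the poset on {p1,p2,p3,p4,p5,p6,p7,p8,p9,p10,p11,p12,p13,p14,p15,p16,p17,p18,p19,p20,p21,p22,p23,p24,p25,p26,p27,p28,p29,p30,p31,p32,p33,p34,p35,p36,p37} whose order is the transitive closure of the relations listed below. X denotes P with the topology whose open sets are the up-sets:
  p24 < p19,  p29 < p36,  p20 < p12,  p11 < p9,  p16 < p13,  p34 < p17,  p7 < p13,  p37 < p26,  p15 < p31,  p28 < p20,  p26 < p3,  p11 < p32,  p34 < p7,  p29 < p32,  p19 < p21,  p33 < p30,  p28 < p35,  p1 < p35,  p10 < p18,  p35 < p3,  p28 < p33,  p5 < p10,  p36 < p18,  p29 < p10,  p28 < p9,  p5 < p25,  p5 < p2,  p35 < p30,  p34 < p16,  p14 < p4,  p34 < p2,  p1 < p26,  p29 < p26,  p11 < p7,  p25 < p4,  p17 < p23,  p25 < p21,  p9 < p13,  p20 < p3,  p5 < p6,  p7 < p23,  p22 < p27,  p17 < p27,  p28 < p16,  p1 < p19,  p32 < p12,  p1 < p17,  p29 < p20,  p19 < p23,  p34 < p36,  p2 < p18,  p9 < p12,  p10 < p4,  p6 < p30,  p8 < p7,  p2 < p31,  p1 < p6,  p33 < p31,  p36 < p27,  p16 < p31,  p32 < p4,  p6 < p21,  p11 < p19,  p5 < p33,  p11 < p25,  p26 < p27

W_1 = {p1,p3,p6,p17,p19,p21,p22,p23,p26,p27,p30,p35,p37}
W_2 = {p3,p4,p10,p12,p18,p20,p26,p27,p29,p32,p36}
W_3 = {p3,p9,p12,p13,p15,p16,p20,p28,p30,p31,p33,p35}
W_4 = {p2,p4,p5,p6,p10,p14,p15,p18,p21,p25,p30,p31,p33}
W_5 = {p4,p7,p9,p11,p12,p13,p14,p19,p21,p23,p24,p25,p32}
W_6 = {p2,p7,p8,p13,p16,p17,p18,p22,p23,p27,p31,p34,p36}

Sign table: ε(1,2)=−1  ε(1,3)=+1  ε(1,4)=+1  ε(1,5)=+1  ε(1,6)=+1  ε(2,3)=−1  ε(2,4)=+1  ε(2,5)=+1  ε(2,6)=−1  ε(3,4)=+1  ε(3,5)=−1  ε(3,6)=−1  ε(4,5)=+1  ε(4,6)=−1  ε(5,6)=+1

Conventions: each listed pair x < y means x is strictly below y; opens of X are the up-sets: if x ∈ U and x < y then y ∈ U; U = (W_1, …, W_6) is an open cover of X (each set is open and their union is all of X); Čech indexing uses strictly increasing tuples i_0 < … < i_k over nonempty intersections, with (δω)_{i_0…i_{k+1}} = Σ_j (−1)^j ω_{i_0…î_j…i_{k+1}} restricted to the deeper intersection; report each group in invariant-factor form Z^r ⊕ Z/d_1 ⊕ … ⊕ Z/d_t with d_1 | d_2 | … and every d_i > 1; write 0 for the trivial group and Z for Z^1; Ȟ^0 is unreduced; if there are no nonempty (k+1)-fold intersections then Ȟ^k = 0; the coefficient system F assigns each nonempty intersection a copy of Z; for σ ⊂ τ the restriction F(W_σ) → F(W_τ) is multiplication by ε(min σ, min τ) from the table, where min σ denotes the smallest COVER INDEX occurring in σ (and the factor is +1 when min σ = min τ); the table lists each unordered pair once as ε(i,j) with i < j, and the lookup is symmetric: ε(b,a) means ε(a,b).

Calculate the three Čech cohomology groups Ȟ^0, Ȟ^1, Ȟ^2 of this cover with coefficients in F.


Ȟ^0 ≅ 0, Ȟ^1 ≅ Z/2, Ȟ^2 ≅ Z

cover nerve:
  W12={p3,p26,p27} W13={p3,p30,p35} W14={p6,p21,p30} W15={p19,p21,p23} W16={p17,p22,p23,p27} W23={p3,p12,p20} W24={p4,p10,p18} W25={p4,p12,p32} W26={p18,p27,p36} W34={p15,p30,p31,p33} W35={p9,p12,p13} W36={p13,p16,p31} W45={p4,p14,p21,p25} W46={p2,p18,p31} W56={p7,p13,p23}
  W123={p3} W126={p27} W134={p30} W145={p21} W156={p23} W235={p12} W245={p4} W246={p18} W346={p31} W356={p13}
C dims 6,15,10; δ0: rk 6, SNF 1^5·2; δ1: rk 9, SNF 1^9
Ȟ^0: (6−6)−0=0 ⇒ 0
Ȟ^1: (15−9)−6=0 plus torsion [2] ⇒ Z/2
Ȟ^2: (10−0)−9=1 ⇒ Z


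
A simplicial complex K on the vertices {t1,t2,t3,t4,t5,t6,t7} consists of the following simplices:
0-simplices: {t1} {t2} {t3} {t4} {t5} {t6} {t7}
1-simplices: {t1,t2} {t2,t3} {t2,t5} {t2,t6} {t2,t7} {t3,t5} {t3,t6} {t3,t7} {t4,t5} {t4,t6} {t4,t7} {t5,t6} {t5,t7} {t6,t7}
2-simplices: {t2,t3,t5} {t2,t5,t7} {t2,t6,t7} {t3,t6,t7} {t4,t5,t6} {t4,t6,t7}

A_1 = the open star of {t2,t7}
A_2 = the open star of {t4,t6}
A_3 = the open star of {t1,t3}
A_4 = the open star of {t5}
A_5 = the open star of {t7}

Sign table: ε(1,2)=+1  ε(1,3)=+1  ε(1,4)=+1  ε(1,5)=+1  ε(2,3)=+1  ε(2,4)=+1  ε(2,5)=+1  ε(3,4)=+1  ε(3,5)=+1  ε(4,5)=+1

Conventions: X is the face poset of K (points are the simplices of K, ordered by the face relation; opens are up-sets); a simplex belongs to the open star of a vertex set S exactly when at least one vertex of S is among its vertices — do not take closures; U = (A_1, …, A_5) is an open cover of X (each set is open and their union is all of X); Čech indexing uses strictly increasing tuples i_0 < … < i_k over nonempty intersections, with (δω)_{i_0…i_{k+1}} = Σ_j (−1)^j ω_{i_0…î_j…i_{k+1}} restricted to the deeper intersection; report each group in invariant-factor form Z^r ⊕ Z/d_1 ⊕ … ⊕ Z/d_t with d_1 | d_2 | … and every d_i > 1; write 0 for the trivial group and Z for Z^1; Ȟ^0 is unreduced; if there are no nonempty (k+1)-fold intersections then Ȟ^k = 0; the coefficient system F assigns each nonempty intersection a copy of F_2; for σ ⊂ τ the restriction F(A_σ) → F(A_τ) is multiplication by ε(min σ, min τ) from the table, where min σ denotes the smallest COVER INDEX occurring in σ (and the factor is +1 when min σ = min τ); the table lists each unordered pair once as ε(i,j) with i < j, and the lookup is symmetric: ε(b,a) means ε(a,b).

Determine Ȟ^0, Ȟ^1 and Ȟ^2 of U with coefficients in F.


Ȟ^0 = Z/2, Ȟ^1 = Z/2 and Ȟ^2 = 0

intersection data:
  A1={{t2},{t7},{t1,t2},{t2,t3},{t2,t5},{t2,t6},{t2,t7},{t3,t7},{t4,t7},{t5,t7},{t6,t7},{t2,t3,t5},{t2,t5,t7},{t2,t6,t7},{t3,t6,t7},{t4,t6,t7}} A2={{t4},{t6},{t2,t6},{t3,t6},{t4,t5},{t4,t6},{t4,t7},{t5,t6},{t6,t7},{t2,t6,t7},{t3,t6,t7},{t4,t5,t6},{t4,t6,t7}} A3={{t1},{t3},{t1,t2},{t2,t3},{t3,t5},{t3,t6},{t3,t7},{t2,t3,t5},{t3,t6,t7}} A4={{t5},{t2,t5},{t3,t5},{t4,t5},{t5,t6},{t5,t7},{t2,t3,t5},{t2,t5,t7},{t4,t5,t6}} A5={{t7},{t2,t7},{t3,t7},{t4,t7},{t5,t7},{t6,t7},{t2,t5,t7},{t2,t6,t7},{t3,t6,t7},{t4,t6,t7}}
  A12={{t2,t6},{t4,t7},{t6,t7},{t2,t6,t7},{t3,t6,t7},{t4,t6,t7}} A13={{t1,t2},{t2,t3},{t3,t7},{t2,t3,t5},{t3,t6,t7}} A14={{t2,t5},{t5,t7},{t2,t3,t5},{t2,t5,t7}} A15={{t7},{t2,t7},{t3,t7},{t4,t7},{t5,t7},{t6,t7},{t2,t5,t7},{t2,t6,t7},{t3,t6,t7},{t4,t6,t7}} A23={{t3,t6},{t3,t6,t7}} A24={{t4,t5},{t5,t6},{t4,t5,t6}} A25={{t4,t7},{t6,t7},{t2,t6,t7},{t3,t6,t7},{t4,t6,t7}} A34={{t3,t5},{t2,t3,t5}} A35={{t3,t7},{t3,t6,t7}} A45={{t5,t7},{t2,t5,t7}}
  A123={{t3,t6,t7}} A125={{t4,t7},{t6,t7},{t2,t6,t7},{t3,t6,t7},{t4,t6,t7}} A134={{t2,t3,t5}} A135={{t3,t7},{t3,t6,t7}} A145={{t5,t7},{t2,t5,t7}} A235={{t3,t6,t7}}
  A1235={{t3,t6,t7}}
C dims 5,10,6,1; δ0: rk_F2 4; δ1: rk_F2 5; δ2: rk_F2 1
Ȟ^0 = (5 − 4) − 0 = 1, so Ȟ^0 ≅ Z/2
Ȟ^1 = (10 − 5) − 4 = 1, so Ȟ^1 ≅ Z/2
Ȟ^2 = (6 − 1) − 5 = 0, so Ȟ^2 ≅ 0


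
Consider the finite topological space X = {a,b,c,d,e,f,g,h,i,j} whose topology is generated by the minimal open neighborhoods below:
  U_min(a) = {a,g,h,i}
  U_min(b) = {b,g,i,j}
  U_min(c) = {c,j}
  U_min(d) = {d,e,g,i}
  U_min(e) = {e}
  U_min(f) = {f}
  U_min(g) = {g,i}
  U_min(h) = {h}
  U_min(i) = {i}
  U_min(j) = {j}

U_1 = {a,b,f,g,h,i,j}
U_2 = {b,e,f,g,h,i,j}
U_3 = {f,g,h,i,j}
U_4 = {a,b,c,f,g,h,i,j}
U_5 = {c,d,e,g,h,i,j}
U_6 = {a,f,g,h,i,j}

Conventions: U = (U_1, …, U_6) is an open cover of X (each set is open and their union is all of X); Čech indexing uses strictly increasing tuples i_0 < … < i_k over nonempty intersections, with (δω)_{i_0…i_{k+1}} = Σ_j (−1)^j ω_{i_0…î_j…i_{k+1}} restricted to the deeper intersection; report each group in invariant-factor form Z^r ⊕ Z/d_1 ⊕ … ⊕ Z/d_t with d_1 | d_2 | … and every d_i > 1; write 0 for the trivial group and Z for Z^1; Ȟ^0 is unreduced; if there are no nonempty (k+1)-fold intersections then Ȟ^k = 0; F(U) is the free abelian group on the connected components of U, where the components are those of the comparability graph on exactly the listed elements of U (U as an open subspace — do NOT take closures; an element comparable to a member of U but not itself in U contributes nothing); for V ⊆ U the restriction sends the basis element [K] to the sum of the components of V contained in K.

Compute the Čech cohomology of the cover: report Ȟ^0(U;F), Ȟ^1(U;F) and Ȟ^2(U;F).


Ȟ^0 ≅ Z^2; Ȟ^1 ≅ 0; Ȟ^2 ≅ 0

nonempty overlaps:
  U12={b,f,g,h,i,j} U13={f,g,h,i,j} U14={a,b,f,g,h,i,j} U15={g,h,i,j} U16={a,f,g,h,i,j} U23={f,g,h,i,j} U24={b,f,g,h,i,j} U25={e,g,h,i,j} U26={f,g,h,i,j} U34={f,g,h,i,j} U35={g,h,i,j} U36={f,g,h,i,j} U45={c,g,h,i,j} U46={a,f,g,h,i,j} U56={g,h,i,j}
  U123={f,g,h,i,j} U124={b,f,g,h,i,j} U125={g,h,i,j} U126={f,g,h,i,j} U134={f,g,h,i,j} U135={g,h,i,j} U136={f,g,h,i,j} U145={g,h,i,j} U146={a,f,g,h,i,j} U156={g,h,i,j} U234={f,g,h,i,j} U235={g,h,i,j} U236={f,g,h,i,j} U245={g,h,i,j} U246={f,g,h,i,j} U256={g,h,i,j} U345={g,h,i,j} U346={f,g,h,i,j} U356={g,h,i,j} U456={g,h,i,j}
  U1234={f,g,h,i,j} U1235={g,h,i,j} U1236={f,g,h,i,j} U1245={g,h,i,j} U1246={f,g,h,i,j} U1256={g,h,i,j} U1345={g,h,i,j} U1346={f,g,h,i,j} U1356={g,h,i,j} U1456={g,h,i,j} U2345={g,h,i,j} U2346={f,g,h,i,j} U2356={g,h,i,j} U2456={g,h,i,j} U3456={g,h,i,j}
  U12345={g,h,i,j} U12346={f,g,h,i,j} U12356={g,h,i,j} U12456={g,h,i,j} U13456={g,h,i,j} U23456={g,h,i,j}
  U123456={g,h,i,j}
components per intersection:
  U1: {a,b,g,h,i,j} {f}
  U2: {b,g,i,j} {e} {f} {h}
  U3: {f} {g,i} {h} {j}
  U4: {a,b,c,g,h,i,j} {f}
  U5: {c,j} {d,e,g,i} {h}
  U6: {a,g,h,i} {f} {j}
  U12: {b,g,i,j} {f} {h}
  U13: {f} {g,i} {h} {j}
  U14: {a,b,g,h,i,j} {f}
  U15: {g,i} {h} {j}
  U16: {a,g,h,i} {f} {j}
  U23: {f} {g,i} {h} {j}
  U24: {b,g,i,j} {f} {h}
  U25: {e} {g,i} {h} {j}
  U26: {f} {g,i} {h} {j}
  U34: {f} {g,i} {h} {j}
  U35: {g,i} {h} {j}
  U36: {f} {g,i} {h} {j}
  U45: {c,j} {g,i} {h}
  U46: {a,g,h,i} {f} {j}
  U56: {g,i} {h} {j}
  U123: {f} {g,i} {h} {j}
  U124: {b,g,i,j} {f} {h}
  U125: {g,i} {h} {j}
  U126: {f} {g,i} {h} {j}
  U134: {f} {g,i} {h} {j}
  U135: {g,i} {h} {j}
  U136: {f} {g,i} {h} {j}
  U145: {g,i} {h} {j}
  U146: {a,g,h,i} {f} {j}
  U156: {g,i} {h} {j}
  U234: {f} {g,i} {h} {j}
  U235: {g,i} {h} {j}
  U236: {f} {g,i} {h} {j}
  U245: {g,i} {h} {j}
  U246: {f} {g,i} {h} {j}
  U256: {g,i} {h} {j}
  U345: {g,i} {h} {j}
  U346: {f} {g,i} {h} {j}
  U356: {g,i} {h} {j}
  U456: {g,i} {h} {j}
  U1234: {f} {g,i} {h} {j}
  U1235: {g,i} {h} {j}
  U1236: {f} {g,i} {h} {j}
  U1245: {g,i} {h} {j}
  U1246: {f} {g,i} {h} {j}
  U1256: {g,i} {h} {j}
  U1345: {g,i} {h} {j}
  U1346: {f} {g,i} {h} {j}
  U1356: {g,i} {h} {j}
  U1456: {g,i} {h} {j}
  U2345: {g,i} {h} {j}
  U2346: {f} {g,i} {h} {j}
  U2356: {g,i} {h} {j}
  U2456: {g,i} {h} {j}
  U3456: {g,i} {h} {j}
  U12345: {g,i} {h} {j}
  U12346: {f} {g,i} {h} {j}
  U12356: {g,i} {h} {j}
  U12456: {g,i} {h} {j}
  U13456: {g,i} {h} {j}
  U23456: {g,i} {h} {j}
  U123456: {g,i} {h} {j}
C dims 18,50,68,50; δ0: rk 16, SNF 1^16; δ1: rk 34, SNF 1^34; δ2: rk 34, SNF 1^34
degree 0: 18−16−0 = 2 → Ȟ^0 ≅ Z^2
degree 1: 50−34−16 = 0 → Ȟ^1 ≅ 0
degree 2: 68−34−34 = 0 → Ȟ^2 ≅ 0


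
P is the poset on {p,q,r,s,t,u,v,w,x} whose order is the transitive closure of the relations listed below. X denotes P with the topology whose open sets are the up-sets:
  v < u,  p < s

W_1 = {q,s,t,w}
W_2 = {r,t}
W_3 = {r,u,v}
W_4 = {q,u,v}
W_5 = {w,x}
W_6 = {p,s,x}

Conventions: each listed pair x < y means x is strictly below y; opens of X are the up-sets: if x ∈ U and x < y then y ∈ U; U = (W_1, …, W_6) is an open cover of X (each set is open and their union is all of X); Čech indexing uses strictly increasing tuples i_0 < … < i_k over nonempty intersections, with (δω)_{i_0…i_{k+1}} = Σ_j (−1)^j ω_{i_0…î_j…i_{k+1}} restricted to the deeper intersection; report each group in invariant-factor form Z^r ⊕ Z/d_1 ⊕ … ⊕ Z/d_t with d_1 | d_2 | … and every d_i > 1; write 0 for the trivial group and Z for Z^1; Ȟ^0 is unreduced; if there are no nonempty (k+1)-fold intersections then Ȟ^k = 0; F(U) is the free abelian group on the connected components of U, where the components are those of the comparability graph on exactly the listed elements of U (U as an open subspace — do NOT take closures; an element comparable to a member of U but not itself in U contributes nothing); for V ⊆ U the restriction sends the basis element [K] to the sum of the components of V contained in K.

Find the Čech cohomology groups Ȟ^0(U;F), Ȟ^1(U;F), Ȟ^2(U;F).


intersection data:
  W12={t} W14={q} W15={w} W16={s} W23={r} W34={u,v} W56={x}
components per intersection:
  W1: {q} {s} {t} {w}
  W2: {r} {t}
  W3: {r} {u,v}
  W4: {q} {u,v}
  W5: {w} {x}
  W6: {p,s} {x}
  W12: {t}
  W14: {q}
  W15: {w}
  W16: {s}
  W23: {r}
  W34: {u,v}
  W56: {x}
C dims 14,7; δ0: rk 7, SNF 1^7
Ȟ^0 = (14 − 7) − 0 = 7, so Ȟ^0 ≅ Z^7
Ȟ^1 = (7 − 0) − 7 = 0, so Ȟ^1 ≅ 0
Ȟ^2 = (0 − 0) − 0 = 0, so Ȟ^2 ≅ 0

Ȟ^0 ≅ Z^7, Ȟ^1 ≅ 0 and Ȟ^2 ≅ 0


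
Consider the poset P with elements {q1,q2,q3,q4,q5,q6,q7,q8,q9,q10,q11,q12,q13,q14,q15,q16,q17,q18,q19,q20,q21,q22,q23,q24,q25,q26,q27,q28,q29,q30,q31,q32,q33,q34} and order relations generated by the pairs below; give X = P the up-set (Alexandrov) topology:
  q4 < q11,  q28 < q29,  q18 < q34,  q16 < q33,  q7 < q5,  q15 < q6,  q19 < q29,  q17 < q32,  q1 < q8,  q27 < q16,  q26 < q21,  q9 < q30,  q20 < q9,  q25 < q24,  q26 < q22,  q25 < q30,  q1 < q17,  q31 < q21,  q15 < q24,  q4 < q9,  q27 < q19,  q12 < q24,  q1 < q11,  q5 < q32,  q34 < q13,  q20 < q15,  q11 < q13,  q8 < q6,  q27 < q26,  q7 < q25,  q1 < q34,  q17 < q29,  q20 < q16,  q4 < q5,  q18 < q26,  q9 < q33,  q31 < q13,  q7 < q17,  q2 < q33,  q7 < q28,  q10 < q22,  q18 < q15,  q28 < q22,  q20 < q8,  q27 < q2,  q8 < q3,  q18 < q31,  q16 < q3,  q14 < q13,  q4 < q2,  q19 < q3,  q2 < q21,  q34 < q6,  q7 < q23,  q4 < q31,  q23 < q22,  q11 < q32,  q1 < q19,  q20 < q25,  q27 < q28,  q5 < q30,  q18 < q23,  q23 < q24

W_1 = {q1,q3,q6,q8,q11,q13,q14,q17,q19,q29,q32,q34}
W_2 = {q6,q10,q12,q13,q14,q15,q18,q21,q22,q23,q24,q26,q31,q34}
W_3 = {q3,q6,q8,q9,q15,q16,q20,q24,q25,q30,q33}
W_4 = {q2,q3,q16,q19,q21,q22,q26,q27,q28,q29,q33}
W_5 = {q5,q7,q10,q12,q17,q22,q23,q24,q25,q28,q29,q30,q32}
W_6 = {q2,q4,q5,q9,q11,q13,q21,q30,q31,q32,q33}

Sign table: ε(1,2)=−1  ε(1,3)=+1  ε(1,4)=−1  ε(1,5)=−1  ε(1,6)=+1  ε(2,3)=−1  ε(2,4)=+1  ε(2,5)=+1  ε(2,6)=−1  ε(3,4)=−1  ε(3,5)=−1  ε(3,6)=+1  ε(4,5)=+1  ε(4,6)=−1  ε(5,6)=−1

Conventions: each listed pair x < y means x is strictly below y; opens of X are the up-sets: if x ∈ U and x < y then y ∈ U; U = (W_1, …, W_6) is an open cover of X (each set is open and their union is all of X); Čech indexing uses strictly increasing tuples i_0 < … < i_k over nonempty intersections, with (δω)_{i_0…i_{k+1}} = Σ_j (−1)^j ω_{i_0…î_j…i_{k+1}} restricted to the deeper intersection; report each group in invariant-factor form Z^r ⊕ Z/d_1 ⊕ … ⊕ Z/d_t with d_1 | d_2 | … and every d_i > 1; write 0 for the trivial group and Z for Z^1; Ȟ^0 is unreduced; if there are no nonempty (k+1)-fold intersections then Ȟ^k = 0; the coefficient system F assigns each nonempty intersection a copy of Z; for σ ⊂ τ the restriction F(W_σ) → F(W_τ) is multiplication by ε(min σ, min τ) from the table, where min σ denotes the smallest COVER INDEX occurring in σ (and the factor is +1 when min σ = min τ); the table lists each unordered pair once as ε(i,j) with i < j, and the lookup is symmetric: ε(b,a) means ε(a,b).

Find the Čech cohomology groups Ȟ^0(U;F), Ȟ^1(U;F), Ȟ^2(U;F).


nonempty intersections:
  W12={q6,q13,q14,q34} W13={q3,q6,q8} W14={q3,q19,q29} W15={q17,q29,q32} W16={q11,q13,q32} W23={q6,q15,q24} W24={q21,q22,q26} W25={q10,q12,q22,q23,q24} W26={q13,q21,q31} W34={q3,q16,q33} W35={q24,q25,q30} W36={q9,q30,q33} W45={q22,q28,q29} W46={q2,q21,q33} W56={q5,q30,q32}
  W123={q6} W126={q13} W134={q3} W145={q29} W156={q32} W235={q24} W245={q22} W246={q21} W346={q33} W356={q30}
C dims 6,15,10; δ0: rk 5, SNF 1^5; δ1: rk 10, SNF 1^9·2
Ȟ^0: (6−5)−0=1 ⇒ Z
Ȟ^1: (15−10)−5=0 ⇒ 0
Ȟ^2: (10−0)−10=0 plus torsion [2] ⇒ Z/2

Ȟ^0 ≅ Z, Ȟ^1 ≅ 0 and Ȟ^2 ≅ Z/2


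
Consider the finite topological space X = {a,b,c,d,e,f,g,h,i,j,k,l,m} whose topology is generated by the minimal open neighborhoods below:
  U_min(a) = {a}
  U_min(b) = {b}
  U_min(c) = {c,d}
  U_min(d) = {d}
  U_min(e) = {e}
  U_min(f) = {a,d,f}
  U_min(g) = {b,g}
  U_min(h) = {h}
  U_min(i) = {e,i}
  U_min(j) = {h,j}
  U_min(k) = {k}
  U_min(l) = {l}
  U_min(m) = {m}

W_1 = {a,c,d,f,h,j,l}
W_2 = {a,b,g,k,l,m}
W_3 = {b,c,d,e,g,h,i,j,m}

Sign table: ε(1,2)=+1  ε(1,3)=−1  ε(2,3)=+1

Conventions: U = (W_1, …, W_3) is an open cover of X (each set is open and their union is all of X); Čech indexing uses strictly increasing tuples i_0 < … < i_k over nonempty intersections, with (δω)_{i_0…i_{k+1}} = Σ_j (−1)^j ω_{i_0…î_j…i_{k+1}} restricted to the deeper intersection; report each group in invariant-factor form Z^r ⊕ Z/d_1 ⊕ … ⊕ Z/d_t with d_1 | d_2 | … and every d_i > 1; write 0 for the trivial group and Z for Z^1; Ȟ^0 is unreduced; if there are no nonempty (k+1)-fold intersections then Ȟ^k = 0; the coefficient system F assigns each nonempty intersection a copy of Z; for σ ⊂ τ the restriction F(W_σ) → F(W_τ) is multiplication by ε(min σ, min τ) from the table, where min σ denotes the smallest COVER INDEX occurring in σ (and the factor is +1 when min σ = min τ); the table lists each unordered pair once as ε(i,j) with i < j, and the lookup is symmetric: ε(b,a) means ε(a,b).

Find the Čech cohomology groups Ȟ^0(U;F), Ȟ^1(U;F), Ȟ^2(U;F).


nonempty overlaps:
  W12={a,l} W13={c,d,h,j} W23={b,g,m}
C dims 3,3; δ0: rk 3, SNF 1^2·2
degree 0: 3−3−0 = 0 → Ȟ^0 ≅ 0
degree 1: 3−0−3 = 0 plus torsion [2] → Ȟ^1 ≅ Z/2
degree 2: 0−0−0 = 0 → Ȟ^2 ≅ 0

Ȟ^0 ≅ 0, Ȟ^1 ≅ Z/2, Ȟ^2 ≅ 0


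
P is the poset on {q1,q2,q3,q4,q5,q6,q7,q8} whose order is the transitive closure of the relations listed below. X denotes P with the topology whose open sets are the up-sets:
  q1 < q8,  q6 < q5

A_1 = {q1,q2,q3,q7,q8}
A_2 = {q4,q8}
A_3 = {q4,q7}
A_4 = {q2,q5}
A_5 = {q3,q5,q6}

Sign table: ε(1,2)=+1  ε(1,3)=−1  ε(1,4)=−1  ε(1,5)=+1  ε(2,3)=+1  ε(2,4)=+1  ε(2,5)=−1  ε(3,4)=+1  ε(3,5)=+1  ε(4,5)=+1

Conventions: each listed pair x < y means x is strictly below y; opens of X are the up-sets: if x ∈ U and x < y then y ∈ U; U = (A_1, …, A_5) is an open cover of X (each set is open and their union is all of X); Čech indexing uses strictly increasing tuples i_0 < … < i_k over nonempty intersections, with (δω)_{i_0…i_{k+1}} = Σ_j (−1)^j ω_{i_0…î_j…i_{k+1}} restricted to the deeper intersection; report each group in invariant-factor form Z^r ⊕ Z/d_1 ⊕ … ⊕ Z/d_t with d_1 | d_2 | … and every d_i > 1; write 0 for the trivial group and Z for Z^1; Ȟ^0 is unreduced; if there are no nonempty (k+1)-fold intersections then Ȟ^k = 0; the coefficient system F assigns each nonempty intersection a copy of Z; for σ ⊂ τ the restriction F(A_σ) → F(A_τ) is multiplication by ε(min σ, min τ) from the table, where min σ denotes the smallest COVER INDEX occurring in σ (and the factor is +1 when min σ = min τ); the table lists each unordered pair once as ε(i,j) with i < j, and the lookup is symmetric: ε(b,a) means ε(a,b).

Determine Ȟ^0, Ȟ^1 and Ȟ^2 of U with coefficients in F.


Ȟ^0(U;F) ≅ 0,  Ȟ^1(U;F) ≅ Z ⊕ Z/2,  Ȟ^2(U;F) ≅ 0

nerve simplices:
  A12={q8} A13={q7} A14={q2} A15={q3} A23={q4} A45={q5}
C dims 5,6; δ0: rk 5, SNF 1^4·2
degree 0: 5−5−0 = 0 → Ȟ^0 ≅ 0
degree 1: 6−0−5 = 1 plus torsion [2] → Ȟ^1 ≅ Z ⊕ Z/2
degree 2: 0−0−0 = 0 → Ȟ^2 ≅ 0


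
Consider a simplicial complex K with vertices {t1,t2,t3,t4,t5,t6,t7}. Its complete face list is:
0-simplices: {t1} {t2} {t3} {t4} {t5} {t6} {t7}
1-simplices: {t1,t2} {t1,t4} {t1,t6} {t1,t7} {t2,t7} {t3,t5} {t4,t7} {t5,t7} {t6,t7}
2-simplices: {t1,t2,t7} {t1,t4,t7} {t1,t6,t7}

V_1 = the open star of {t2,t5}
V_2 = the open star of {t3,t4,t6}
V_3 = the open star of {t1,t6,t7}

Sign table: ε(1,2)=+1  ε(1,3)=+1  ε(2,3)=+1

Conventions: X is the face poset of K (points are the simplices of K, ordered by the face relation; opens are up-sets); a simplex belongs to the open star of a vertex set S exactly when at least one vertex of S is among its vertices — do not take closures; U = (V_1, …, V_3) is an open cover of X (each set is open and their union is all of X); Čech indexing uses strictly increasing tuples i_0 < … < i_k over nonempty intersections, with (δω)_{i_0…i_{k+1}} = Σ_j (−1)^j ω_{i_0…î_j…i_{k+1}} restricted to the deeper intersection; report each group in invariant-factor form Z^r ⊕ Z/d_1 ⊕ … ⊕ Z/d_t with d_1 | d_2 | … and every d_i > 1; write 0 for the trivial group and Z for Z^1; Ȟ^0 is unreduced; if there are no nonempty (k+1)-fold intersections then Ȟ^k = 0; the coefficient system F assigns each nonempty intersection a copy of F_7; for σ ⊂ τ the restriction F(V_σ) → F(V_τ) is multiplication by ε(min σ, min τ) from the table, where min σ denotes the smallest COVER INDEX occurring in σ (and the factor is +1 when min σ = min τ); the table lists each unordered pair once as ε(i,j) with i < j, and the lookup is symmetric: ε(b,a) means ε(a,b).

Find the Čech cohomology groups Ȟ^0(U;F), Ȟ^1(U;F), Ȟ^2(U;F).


Ȟ^0(U;F) ≅ Z/7; Ȟ^1(U;F) ≅ Z/7; Ȟ^2(U;F) ≅ 0

cover nerve:
  V1={{t2},{t5},{t1,t2},{t2,t7},{t3,t5},{t5,t7},{t1,t2,t7}} V2={{t3},{t4},{t6},{t1,t4},{t1,t6},{t3,t5},{t4,t7},{t6,t7},{t1,t4,t7},{t1,t6,t7}} V3={{t1},{t6},{t7},{t1,t2},{t1,t4},{t1,t6},{t1,t7},{t2,t7},{t4,t7},{t5,t7},{t6,t7},{t1,t2,t7},{t1,t4,t7},{t1,t6,t7}}
  V12={{t3,t5}} V13={{t1,t2},{t2,t7},{t5,t7},{t1,t2,t7}} V23={{t6},{t1,t4},{t1,t6},{t4,t7},{t6,t7},{t1,t4,t7},{t1,t6,t7}}
C dims 3,3; δ0: rk_F7 2
Ȟ^0: (3−2)−0=1 ⇒ Z/7
Ȟ^1: (3−0)−2=1 ⇒ Z/7
Ȟ^2: (0−0)−0=0 ⇒ 0


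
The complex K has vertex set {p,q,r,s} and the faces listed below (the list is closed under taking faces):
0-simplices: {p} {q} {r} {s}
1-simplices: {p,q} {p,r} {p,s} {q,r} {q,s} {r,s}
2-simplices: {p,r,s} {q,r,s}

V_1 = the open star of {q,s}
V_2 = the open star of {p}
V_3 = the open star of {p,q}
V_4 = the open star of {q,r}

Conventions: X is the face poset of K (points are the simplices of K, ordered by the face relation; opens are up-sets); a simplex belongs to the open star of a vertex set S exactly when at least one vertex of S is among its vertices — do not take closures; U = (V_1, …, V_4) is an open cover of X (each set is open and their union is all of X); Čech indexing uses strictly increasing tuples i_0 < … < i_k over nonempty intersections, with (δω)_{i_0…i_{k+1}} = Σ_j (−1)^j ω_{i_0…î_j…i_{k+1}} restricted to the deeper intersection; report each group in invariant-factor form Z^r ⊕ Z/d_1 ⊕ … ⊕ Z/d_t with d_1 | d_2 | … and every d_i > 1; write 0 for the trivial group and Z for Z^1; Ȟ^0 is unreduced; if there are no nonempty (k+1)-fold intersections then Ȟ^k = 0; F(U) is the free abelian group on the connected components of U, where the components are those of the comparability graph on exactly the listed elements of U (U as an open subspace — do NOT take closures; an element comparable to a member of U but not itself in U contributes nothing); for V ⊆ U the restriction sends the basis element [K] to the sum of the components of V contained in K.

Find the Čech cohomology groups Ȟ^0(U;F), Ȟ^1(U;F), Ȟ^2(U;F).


Ȟ^0(U;F) ≅ Z,  Ȟ^1(U;F) ≅ Z,  Ȟ^2(U;F) ≅ 0

nerve simplices:
  V1={{q},{s},{p,q},{p,s},{q,r},{q,s},{r,s},{p,r,s},{q,r,s}} V2={{p},{p,q},{p,r},{p,s},{p,r,s}} V3={{p},{q},{p,q},{p,r},{p,s},{q,r},{q,s},{p,r,s},{q,r,s}} V4={{q},{r},{p,q},{p,r},{q,r},{q,s},{r,s},{p,r,s},{q,r,s}}
  V12={{p,q},{p,s},{p,r,s}} V13={{q},{p,q},{p,s},{q,r},{q,s},{p,r,s},{q,r,s}} V14={{q},{p,q},{q,r},{q,s},{r,s},{p,r,s},{q,r,s}} V23={{p},{p,q},{p,r},{p,s},{p,r,s}} V24={{p,q},{p,r},{p,r,s}} V34={{q},{p,q},{p,r},{q,r},{q,s},{p,r,s},{q,r,s}}
  V123={{p,q},{p,s},{p,r,s}} V124={{p,q},{p,r,s}} V134={{q},{p,q},{q,r},{q,s},{p,r,s},{q,r,s}} V234={{p,q},{p,r},{p,r,s}}
  V1234={{p,q},{p,r,s}}
components per intersection:
  V1: {{q},{s},{p,q},{p,s},{q,r},{q,s},{r,s},{p,r,s},{q,r,s}}
  V2: {{p},{p,q},{p,r},{p,s},{p,r,s}}
  V3: {{p},{q},{p,q},{p,r},{p,s},{q,r},{q,s},{p,r,s},{q,r,s}}
  V4: {{q},{r},{p,q},{p,r},{q,r},{q,s},{r,s},{p,r,s},{q,r,s}}
  V12: {{p,q}} {{p,s},{p,r,s}}
  V13: {{q},{p,q},{q,r},{q,s},{q,r,s}} {{p,s},{p,r,s}}
  V14: {{q},{p,q},{q,r},{q,s},{r,s},{p,r,s},{q,r,s}}
  V23: {{p},{p,q},{p,r},{p,s},{p,r,s}}
  V24: {{p,q}} {{p,r},{p,r,s}}
  V34: {{q},{p,q},{q,r},{q,s},{q,r,s}} {{p,r},{p,r,s}}
  V123: {{p,q}} {{p,s},{p,r,s}}
  V124: {{p,q}} {{p,r,s}}
  V134: {{q},{p,q},{q,r},{q,s},{q,r,s}} {{p,r,s}}
  V234: {{p,q}} {{p,r},{p,r,s}}
  V1234: {{p,q}} {{p,r,s}}
C dims 4,10,8,2; δ0: rk 3, SNF 1^3; δ1: rk 6, SNF 1^6; δ2: rk 2, SNF 1^2
degree 0: 4−3−0 = 1 → Ȟ^0 ≅ Z
degree 1: 10−6−3 = 1 → Ȟ^1 ≅ Z
degree 2: 8−2−6 = 0 → Ȟ^2 ≅ 0


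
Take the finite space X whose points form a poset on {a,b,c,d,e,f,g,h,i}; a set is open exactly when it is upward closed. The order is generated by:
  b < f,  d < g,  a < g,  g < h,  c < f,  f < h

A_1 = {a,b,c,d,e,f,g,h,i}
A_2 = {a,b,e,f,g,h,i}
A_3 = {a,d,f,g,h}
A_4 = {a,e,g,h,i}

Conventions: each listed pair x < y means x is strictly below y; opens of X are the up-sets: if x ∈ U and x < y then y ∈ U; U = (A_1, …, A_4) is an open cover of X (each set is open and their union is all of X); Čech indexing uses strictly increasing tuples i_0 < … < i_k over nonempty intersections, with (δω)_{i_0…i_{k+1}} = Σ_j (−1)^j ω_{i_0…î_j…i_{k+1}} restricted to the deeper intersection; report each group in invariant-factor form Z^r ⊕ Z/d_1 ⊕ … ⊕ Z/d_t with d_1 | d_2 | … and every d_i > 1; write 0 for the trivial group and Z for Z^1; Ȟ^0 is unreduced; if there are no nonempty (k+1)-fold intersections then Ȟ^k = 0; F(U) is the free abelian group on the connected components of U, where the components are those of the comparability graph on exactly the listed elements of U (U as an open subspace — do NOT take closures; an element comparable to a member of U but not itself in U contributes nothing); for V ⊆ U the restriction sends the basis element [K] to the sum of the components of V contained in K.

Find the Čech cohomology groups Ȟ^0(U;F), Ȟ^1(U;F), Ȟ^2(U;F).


Ȟ^0 = Z^3, Ȟ^1 = 0, Ȟ^2 = 0

cover nerve:
  A12={a,b,e,f,g,h,i} A13={a,d,f,g,h} A14={a,e,g,h,i} A23={a,f,g,h} A24={a,e,g,h,i} A34={a,g,h}
  A123={a,f,g,h} A124={a,e,g,h,i} A134={a,g,h} A234={a,g,h}
  A1234={a,g,h}
components per intersection:
  A1: {a,b,c,d,f,g,h} {e} {i}
  A2: {a,b,f,g,h} {e} {i}
  A3: {a,d,f,g,h}
  A4: {a,g,h} {e} {i}
  A12: {a,b,f,g,h} {e} {i}
  A13: {a,d,f,g,h}
  A14: {a,g,h} {e} {i}
  A23: {a,f,g,h}
  A24: {a,g,h} {e} {i}
  A34: {a,g,h}
  A123: {a,f,g,h}
  A124: {a,g,h} {e} {i}
  A134: {a,g,h}
  A234: {a,g,h}
  A1234: {a,g,h}
C dims 10,12,6,1; δ0: rk 7, SNF 1^7; δ1: rk 5, SNF 1^5; δ2: rk 1, SNF 1^1
Ȟ^0: (10−7)−0=3 ⇒ Z^3
Ȟ^1: (12−5)−7=0 ⇒ 0
Ȟ^2: (6−1)−5=0 ⇒ 0


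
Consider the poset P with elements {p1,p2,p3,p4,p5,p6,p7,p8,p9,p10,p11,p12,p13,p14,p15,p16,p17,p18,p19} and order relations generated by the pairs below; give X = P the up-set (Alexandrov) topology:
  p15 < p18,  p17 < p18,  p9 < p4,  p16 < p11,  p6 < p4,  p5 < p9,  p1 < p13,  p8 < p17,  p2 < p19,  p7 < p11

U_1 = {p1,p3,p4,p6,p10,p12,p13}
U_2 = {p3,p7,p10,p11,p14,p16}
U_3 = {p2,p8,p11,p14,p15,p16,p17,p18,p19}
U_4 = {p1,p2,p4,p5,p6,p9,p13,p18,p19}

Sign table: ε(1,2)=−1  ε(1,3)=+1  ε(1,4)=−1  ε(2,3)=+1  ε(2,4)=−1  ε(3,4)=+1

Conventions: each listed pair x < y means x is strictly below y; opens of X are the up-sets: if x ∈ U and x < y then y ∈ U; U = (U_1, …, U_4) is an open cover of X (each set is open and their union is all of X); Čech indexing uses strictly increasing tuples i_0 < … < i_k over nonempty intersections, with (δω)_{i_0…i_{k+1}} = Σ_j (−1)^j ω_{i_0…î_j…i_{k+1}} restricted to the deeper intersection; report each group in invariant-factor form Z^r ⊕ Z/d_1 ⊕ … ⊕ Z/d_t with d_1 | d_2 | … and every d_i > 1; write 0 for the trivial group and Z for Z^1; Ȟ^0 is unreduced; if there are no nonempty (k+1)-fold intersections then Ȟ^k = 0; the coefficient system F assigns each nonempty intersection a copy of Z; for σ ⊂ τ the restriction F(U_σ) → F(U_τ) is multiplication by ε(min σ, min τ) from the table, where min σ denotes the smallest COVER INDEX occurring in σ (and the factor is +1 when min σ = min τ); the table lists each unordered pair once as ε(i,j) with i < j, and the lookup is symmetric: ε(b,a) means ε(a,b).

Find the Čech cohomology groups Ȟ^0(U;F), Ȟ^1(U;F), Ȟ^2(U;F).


cover nerve:
  U12={p3,p10} U14={p1,p4,p6,p13} U23={p11,p14,p16} U34={p2,p18,p19}
C dims 4,4; δ0: rk 3, SNF 1^3
Ȟ^0: (4−3)−0=1 ⇒ Z
Ȟ^1: (4−0)−3=1 ⇒ Z
Ȟ^2: (0−0)−0=0 ⇒ 0

Ȟ^0(U;F) ≅ Z, Ȟ^1(U;F) ≅ Z and Ȟ^2(U;F) ≅ 0


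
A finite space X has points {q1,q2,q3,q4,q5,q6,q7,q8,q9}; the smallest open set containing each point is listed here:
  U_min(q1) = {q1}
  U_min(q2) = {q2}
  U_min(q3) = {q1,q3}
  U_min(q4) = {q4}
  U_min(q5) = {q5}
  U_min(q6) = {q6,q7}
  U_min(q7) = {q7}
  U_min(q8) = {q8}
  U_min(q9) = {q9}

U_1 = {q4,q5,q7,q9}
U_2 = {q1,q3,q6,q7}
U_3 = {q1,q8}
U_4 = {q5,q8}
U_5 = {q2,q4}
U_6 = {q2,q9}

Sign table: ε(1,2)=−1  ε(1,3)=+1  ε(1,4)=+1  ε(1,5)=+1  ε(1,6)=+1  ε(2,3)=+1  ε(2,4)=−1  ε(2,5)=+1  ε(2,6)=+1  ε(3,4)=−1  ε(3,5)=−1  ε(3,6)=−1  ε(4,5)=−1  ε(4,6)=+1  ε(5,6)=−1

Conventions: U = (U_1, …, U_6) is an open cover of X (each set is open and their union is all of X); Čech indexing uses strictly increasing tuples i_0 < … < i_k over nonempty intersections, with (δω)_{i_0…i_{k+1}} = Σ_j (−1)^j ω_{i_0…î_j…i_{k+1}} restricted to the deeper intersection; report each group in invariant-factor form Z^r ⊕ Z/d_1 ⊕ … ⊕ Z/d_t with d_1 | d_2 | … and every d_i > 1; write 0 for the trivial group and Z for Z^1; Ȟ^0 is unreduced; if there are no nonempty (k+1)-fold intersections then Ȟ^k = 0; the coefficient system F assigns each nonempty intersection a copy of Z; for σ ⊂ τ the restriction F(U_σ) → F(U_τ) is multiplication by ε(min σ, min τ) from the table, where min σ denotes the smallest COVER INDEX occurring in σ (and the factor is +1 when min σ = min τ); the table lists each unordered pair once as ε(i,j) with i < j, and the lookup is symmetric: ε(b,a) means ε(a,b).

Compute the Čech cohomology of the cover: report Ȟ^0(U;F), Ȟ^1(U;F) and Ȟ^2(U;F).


nerve of the cover:
  U12={q7} U14={q5} U15={q4} U16={q9} U23={q1} U34={q8} U56={q2}
C dims 6,7; δ0: rk 6, SNF 1^5·2
Ȟ^0 = (6 − 6) − 0 = 0, so Ȟ^0 ≅ 0
Ȟ^1 = (7 − 0) − 6 = 1 plus torsion [2], so Ȟ^1 ≅ Z ⊕ Z/2
Ȟ^2 = (0 − 0) − 0 = 0, so Ȟ^2 ≅ 0

Ȟ^0 = 0; Ȟ^1 = Z ⊕ Z/2; Ȟ^2 = 0


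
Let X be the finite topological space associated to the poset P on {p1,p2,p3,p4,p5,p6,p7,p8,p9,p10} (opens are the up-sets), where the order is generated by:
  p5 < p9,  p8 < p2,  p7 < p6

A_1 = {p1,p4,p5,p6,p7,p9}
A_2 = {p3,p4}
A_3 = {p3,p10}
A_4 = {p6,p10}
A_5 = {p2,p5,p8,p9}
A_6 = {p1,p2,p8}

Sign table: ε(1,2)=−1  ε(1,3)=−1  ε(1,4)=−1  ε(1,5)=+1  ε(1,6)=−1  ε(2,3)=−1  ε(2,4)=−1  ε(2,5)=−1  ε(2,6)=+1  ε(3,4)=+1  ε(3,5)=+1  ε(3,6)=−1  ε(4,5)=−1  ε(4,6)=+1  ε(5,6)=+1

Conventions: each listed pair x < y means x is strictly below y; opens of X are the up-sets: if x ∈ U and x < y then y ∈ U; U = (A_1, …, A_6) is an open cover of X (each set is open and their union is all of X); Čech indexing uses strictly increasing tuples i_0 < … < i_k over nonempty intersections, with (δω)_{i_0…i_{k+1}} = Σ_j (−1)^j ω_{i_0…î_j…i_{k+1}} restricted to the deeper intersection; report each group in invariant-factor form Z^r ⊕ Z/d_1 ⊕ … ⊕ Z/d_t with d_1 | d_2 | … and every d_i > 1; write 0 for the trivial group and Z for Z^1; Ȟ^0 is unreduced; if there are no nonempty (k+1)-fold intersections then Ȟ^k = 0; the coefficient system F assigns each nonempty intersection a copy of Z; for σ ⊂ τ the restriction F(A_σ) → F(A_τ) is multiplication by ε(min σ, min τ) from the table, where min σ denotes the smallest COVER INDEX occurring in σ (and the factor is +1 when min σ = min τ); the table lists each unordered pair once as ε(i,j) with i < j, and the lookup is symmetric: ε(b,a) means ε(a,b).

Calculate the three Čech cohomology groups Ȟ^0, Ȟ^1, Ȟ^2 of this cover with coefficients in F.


nerve of the cover:
  A12={p4} A14={p6} A15={p5,p9} A16={p1} A23={p3} A34={p10} A56={p2,p8}
C dims 6,7; δ0: rk 6, SNF 1^5·2
Ȟ^0 = (6 − 6) − 0 = 0, so Ȟ^0 ≅ 0
Ȟ^1 = (7 − 0) − 6 = 1 plus torsion [2], so Ȟ^1 ≅ Z ⊕ Z/2
Ȟ^2 = (0 − 0) − 0 = 0, so Ȟ^2 ≅ 0

Ȟ^0 = 0, Ȟ^1 = Z ⊕ Z/2, Ȟ^2 = 0


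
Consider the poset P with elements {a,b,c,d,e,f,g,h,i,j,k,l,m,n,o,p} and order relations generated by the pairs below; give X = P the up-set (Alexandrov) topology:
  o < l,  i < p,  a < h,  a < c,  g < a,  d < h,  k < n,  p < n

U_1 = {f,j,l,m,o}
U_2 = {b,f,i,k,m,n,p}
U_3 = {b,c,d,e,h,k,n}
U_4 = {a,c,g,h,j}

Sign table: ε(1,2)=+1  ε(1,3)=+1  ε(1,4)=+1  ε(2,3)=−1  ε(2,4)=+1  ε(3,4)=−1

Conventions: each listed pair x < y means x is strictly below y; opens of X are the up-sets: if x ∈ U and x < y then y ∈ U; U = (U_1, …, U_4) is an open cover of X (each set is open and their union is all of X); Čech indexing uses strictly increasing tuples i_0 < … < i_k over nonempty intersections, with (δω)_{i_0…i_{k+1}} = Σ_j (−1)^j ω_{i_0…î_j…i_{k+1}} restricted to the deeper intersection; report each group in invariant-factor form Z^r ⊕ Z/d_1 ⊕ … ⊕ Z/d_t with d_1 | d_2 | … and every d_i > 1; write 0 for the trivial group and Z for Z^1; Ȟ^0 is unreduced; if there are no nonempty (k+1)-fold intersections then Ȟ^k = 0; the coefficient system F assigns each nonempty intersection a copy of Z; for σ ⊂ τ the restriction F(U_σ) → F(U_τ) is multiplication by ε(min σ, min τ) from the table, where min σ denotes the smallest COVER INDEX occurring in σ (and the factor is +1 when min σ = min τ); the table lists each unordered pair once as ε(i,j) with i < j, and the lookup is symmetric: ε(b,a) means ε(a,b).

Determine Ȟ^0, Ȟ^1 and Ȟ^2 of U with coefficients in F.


Ȟ^0(U;F) ≅ Z; Ȟ^1(U;F) ≅ Z; Ȟ^2(U;F) ≅ 0

nerve of the cover:
  U12={f,m} U14={j} U23={b,k,n} U34={c,h}
C dims 4,4; δ0: rk 3, SNF 1^3
Ȟ^0 = (4 − 3) − 0 = 1, so Ȟ^0 ≅ Z
Ȟ^1 = (4 − 0) − 3 = 1, so Ȟ^1 ≅ Z
Ȟ^2 = (0 − 0) − 0 = 0, so Ȟ^2 ≅ 0


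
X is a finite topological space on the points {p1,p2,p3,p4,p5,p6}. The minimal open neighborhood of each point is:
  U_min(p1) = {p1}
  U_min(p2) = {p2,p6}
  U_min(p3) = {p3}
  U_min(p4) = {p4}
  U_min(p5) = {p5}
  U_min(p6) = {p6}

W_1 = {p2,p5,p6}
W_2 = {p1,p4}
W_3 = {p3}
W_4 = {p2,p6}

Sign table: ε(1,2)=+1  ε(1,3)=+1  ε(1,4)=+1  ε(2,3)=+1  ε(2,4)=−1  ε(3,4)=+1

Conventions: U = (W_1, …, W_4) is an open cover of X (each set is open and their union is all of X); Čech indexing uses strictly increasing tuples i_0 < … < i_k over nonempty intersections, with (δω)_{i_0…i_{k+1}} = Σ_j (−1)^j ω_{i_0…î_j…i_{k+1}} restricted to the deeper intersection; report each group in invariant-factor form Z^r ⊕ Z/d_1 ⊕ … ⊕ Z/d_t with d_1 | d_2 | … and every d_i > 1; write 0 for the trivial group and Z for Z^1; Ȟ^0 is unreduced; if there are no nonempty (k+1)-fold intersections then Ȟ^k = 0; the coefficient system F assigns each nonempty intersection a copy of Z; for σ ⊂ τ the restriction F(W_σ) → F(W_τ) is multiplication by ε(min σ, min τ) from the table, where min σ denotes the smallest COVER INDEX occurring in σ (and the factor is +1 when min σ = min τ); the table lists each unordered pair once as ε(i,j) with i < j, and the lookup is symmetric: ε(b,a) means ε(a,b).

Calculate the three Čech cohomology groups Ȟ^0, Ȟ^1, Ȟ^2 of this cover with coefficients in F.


Ȟ^0 = Z^3; Ȟ^1 = 0; Ȟ^2 = 0

nonempty intersections:
  W14={p2,p6}
C dims 4,1; δ0: rk 1, SNF 1^1
Ȟ^0: (4−1)−0=3 ⇒ Z^3
Ȟ^1: (1−0)−1=0 ⇒ 0
Ȟ^2: (0−0)−0=0 ⇒ 0


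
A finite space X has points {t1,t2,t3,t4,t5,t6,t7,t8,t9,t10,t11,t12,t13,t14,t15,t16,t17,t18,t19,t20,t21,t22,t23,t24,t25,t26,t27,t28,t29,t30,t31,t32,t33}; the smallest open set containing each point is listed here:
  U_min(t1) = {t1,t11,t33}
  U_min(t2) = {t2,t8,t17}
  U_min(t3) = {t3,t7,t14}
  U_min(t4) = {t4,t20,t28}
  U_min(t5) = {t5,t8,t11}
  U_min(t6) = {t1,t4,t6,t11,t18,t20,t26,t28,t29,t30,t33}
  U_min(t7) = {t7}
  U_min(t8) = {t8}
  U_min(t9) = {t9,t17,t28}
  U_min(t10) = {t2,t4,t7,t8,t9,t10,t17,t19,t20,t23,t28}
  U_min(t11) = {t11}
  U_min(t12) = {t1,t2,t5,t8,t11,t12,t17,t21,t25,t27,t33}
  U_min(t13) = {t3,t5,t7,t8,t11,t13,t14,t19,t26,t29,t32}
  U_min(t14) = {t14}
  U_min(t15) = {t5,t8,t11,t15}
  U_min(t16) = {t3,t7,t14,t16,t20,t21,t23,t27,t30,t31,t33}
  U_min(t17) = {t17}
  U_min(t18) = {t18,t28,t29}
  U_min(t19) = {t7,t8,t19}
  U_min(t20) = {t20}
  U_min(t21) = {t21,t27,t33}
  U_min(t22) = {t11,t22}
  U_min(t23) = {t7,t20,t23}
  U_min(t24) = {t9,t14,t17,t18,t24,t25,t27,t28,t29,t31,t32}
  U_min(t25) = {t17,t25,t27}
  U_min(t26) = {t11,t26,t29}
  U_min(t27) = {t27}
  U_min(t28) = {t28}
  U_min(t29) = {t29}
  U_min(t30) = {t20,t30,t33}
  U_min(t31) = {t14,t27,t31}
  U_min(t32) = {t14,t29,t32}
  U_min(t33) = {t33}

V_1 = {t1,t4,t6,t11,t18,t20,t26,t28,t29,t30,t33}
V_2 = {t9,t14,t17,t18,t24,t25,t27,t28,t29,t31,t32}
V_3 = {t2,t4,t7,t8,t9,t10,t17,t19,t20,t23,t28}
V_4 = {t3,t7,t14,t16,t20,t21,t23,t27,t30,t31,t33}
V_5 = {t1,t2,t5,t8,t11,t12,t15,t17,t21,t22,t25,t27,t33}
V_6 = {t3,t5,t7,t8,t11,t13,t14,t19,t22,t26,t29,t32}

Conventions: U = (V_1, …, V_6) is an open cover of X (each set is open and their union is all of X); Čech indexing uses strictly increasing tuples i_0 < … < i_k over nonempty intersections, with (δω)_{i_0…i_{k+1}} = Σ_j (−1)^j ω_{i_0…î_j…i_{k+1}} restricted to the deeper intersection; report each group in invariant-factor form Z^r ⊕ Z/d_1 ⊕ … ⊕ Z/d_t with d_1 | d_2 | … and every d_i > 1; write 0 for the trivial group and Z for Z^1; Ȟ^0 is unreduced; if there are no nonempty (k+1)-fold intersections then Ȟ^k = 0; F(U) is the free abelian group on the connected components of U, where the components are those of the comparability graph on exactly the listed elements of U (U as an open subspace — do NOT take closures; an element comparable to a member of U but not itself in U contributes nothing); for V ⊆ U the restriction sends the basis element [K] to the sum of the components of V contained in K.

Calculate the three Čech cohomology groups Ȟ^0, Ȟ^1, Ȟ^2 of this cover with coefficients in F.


intersection data:
  V12={t18,t28,t29} V13={t4,t20,t28} V14={t20,t30,t33} V15={t1,t11,t33} V16={t11,t26,t29} V23={t9,t17,t28} V24={t14,t27,t31} V25={t17,t25,t27} V26={t14,t29,t32} V34={t7,t20,t23} V35={t2,t8,t17} V36={t7,t8,t19} V45={t21,t27,t33} V46={t3,t7,t14} V56={t5,t8,t11,t22}
  V123={t28} V126={t29} V134={t20} V145={t33} V156={t11} V235={t17} V245={t27} V246={t14} V346={t7} V356={t8}
components per intersection:
  V1: {t1,t4,t6,t11,t18,t20,t26,t28,t29,t30,t33}
  V2: {t9,t14,t17,t18,t24,t25,t27,t28,t29,t31,t32}
  V3: {t2,t4,t7,t8,t9,t10,t17,t19,t20,t23,t28}
  V4: {t3,t7,t14,t16,t20,t21,t23,t27,t30,t31,t33}
  V5: {t1,t2,t5,t8,t11,t12,t15,t17,t21,t22,t25,t27,t33}
  V6: {t3,t5,t7,t8,t11,t13,t14,t19,t22,t26,t29,t32}
  V12: {t18,t28,t29}
  V13: {t4,t20,t28}
  V14: {t20,t30,t33}
  V15: {t1,t11,t33}
  V16: {t11,t26,t29}
  V23: {t9,t17,t28}
  V24: {t14,t27,t31}
  V25: {t17,t25,t27}
  V26: {t14,t29,t32}
  V34: {t7,t20,t23}
  V35: {t2,t8,t17}
  V36: {t7,t8,t19}
  V45: {t21,t27,t33}
  V46: {t3,t7,t14}
  V56: {t5,t8,t11,t22}
  V123: {t28}
  V126: {t29}
  V134: {t20}
  V145: {t33}
  V156: {t11}
  V235: {t17}
  V245: {t27}
  V246: {t14}
  V346: {t7}
  V356: {t8}
C dims 6,15,10; δ0: rk 5, SNF 1^5; δ1: rk 10, SNF 1^9·2
Ȟ^0 = (6 − 5) − 0 = 1, so Ȟ^0 ≅ Z
Ȟ^1 = (15 − 10) − 5 = 0, so Ȟ^1 ≅ 0
Ȟ^2 = (10 − 0) − 10 = 0 plus torsion [2], so Ȟ^2 ≅ Z/2

Ȟ^0(U;F) ≅ Z, Ȟ^1(U;F) ≅ 0, Ȟ^2(U;F) ≅ Z/2


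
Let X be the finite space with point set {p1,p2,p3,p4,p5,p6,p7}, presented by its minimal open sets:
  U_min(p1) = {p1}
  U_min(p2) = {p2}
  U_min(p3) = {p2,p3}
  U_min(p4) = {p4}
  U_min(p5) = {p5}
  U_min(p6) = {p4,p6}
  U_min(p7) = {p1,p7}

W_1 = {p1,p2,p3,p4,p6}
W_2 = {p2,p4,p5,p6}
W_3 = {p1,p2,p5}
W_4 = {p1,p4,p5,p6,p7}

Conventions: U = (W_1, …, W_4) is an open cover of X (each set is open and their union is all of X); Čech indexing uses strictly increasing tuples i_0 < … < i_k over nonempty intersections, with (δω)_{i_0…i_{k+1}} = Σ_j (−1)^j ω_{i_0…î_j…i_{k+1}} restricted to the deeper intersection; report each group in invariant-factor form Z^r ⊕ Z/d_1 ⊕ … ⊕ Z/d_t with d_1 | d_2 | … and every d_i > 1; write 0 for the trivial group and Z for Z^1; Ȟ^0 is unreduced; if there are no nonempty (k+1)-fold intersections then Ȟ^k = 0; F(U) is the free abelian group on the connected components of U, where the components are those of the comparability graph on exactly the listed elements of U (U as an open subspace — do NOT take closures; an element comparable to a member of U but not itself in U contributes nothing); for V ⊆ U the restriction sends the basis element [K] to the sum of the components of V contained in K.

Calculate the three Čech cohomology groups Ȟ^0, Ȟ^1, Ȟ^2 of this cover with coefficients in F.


Ȟ^0(U;F) ≅ Z^4; Ȟ^1(U;F) ≅ 0; Ȟ^2(U;F) ≅ 0

nerve simplices:
  W12={p2,p4,p6} W13={p1,p2} W14={p1,p4,p6} W23={p2,p5} W24={p4,p5,p6} W34={p1,p5}
  W123={p2} W124={p4,p6} W134={p1} W234={p5}
components per intersection:
  W1: {p1} {p2,p3} {p4,p6}
  W2: {p2} {p4,p6} {p5}
  W3: {p1} {p2} {p5}
  W4: {p1,p7} {p4,p6} {p5}
  W12: {p2} {p4,p6}
  W13: {p1} {p2}
  W14: {p1} {p4,p6}
  W23: {p2} {p5}
  W24: {p4,p6} {p5}
  W34: {p1} {p5}
  W123: {p2}
  W124: {p4,p6}
  W134: {p1}
  W234: {p5}
C dims 12,12,4; δ0: rk 8, SNF 1^8; δ1: rk 4, SNF 1^4
degree 0: 12−8−0 = 4 → Ȟ^0 ≅ Z^4
degree 1: 12−4−8 = 0 → Ȟ^1 ≅ 0
degree 2: 4−0−4 = 0 → Ȟ^2 ≅ 0
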